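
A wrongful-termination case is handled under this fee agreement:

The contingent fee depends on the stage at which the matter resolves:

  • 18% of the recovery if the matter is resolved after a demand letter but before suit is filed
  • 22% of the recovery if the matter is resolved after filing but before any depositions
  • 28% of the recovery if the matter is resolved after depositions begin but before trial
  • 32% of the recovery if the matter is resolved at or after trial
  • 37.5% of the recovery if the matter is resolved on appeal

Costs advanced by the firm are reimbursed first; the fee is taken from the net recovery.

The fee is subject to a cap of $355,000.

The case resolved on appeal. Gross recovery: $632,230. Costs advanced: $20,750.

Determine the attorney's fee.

Fee base (net of costs): $632,230 − $20,750 = $611,480
The matter resolved on appeal, so the 37.5% rate applies.
$611,480 × 37.5% = $229,305.00
$229,305.00 is under the $355,000 cap.

$229,305.00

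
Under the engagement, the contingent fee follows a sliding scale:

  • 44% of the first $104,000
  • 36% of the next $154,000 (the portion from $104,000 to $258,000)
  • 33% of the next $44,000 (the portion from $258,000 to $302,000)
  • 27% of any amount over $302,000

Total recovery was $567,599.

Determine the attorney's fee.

First $104,000 at 44% = $45,760.00
Next $154,000 at 36% = $55,440.00
Next $44,000 at 33% = $14,520.00
Remaining $265,599 at 27% = $71,711.73
Fee: $45,760.00 + $55,440.00 + $14,520.00 + $71,711.73 = $187,431.73

$187,431.73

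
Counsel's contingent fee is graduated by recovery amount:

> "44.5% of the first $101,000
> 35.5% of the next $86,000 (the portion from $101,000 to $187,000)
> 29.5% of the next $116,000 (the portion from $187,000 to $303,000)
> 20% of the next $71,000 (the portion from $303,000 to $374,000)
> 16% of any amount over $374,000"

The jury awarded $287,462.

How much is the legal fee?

$105,111.29

First $101,000 at 44.5% = $44,945.00
Next $86,000 at 35.5% = $30,530.00
Remaining $100,462 at 29.5% = $29,636.29
Fee: $44,945.00 + $30,530.00 + $29,636.29 = $105,111.29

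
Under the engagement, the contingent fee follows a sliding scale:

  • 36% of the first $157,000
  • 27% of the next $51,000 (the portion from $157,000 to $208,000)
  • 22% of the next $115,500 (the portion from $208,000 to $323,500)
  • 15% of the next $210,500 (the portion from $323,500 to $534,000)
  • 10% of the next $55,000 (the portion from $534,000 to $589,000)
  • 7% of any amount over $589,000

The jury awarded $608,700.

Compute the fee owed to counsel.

$134,154.00

First $157,000 at 36% = $56,520.00
Next $51,000 at 27% = $13,770.00
Next $115,500 at 22% = $25,410.00
Next $210,500 at 15% = $31,575.00
Next $55,000 at 10% = $5,500.00
Remaining $19,700 at 7% = $1,379.00
Fee: $56,520.00 + $13,770.00 + $25,410.00 + $31,575.00 + $5,500.00 + $1,379.00 = $134,154.00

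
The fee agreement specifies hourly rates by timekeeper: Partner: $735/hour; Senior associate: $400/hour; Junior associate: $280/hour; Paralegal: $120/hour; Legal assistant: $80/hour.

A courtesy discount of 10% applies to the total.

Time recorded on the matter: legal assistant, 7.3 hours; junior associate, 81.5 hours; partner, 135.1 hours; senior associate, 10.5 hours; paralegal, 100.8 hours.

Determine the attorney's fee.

$125,098.65

Partner: 135.1 × $735 = $99,298.50
Senior associate: 10.5 × $400 = $4,200.00
Junior associate: 81.5 × $280 = $22,820.00
Paralegal: 100.8 × $120 = $12,096.00
Legal assistant: 7.3 × $80 = $584.00
Subtotal: $138,998.50
Less 10% discount: −$13,899.85
Total: $138,998.50 − $13,899.85 = $125,098.65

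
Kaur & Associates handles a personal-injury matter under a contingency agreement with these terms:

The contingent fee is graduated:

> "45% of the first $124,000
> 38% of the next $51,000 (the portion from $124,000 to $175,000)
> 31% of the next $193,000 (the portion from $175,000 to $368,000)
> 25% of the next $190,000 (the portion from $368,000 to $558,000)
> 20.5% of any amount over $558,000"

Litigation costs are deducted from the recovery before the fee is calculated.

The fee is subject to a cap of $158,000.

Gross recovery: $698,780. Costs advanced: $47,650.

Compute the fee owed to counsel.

$158,000.00

Fee base (net of costs): $698,780 − $47,650 = $651,130
First $124,000 at 45% = $55,800.00
Next $51,000 at 38% = $19,380.00
Next $193,000 at 31% = $59,830.00
Next $190,000 at 25% = $47,500.00
Remaining $93,130 at 20.5% = $19,091.65
Fee: $55,800.00 + $19,380.00 + $59,830.00 + $47,500.00 + $19,091.65 = $201,601.65
$201,601.65 exceeds the $158,000 cap, so the fee is capped at $158,000.00.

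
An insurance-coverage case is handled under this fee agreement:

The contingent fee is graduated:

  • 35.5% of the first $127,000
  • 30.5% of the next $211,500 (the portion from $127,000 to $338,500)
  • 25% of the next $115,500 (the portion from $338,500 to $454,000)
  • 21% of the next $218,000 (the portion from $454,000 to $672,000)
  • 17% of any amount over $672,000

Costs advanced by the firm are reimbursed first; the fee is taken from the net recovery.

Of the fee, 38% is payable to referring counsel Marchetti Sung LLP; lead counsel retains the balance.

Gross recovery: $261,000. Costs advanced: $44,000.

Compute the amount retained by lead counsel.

Fee base (net of costs): $261,000 − $44,000 = $217,000
First $127,000 at 35.5% = $45,085.00
Remaining $90,000 at 30.5% = $27,450.00
Fee: $45,085.00 + $27,450.00 = $72,535.00
Referral share: 38% of $72,535.00 = $27,563.30; lead counsel retains $72,535.00 − $27,563.30 = $44,971.70.

$44,971.70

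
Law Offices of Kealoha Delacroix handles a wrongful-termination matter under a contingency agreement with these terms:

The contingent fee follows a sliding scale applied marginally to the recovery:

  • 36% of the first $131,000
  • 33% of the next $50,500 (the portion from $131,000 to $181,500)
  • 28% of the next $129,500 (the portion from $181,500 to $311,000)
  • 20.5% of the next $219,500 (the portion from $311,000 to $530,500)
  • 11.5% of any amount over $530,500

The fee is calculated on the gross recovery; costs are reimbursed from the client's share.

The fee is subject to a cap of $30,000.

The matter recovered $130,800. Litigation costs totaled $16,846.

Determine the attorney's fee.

Fee base is the gross recovery, $130,800; costs are reimbursed separately.
First $130,800 at 36% = $47,088.00
$47,088.00 exceeds the $30,000 cap, so the fee is capped at $30,000.00.

$30,000.00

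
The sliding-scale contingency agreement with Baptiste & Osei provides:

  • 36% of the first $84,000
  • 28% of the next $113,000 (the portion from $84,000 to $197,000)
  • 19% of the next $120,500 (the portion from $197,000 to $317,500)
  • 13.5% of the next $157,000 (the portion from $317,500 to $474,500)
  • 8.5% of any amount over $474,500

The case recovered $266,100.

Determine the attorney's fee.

First $84,000 at 36% = $30,240.00
Next $113,000 at 28% = $31,640.00
Remaining $69,100 at 19% = $13,129.00
Fee: $30,240.00 + $31,640.00 + $13,129.00 = $75,009.00

$75,009.00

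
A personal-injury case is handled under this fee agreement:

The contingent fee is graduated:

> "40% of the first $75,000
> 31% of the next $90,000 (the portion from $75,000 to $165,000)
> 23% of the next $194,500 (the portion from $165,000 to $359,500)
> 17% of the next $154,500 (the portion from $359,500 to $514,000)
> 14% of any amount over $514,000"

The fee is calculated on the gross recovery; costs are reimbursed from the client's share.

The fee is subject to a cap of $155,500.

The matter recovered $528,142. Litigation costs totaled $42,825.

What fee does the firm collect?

Fee base is the gross recovery, $528,142; costs are reimbursed separately.
First $75,000 at 40% = $30,000.00
Next $90,000 at 31% = $27,900.00
Next $194,500 at 23% = $44,735.00
Next $154,500 at 17% = $26,265.00
Remaining $14,142 at 14% = $1,979.88
Fee: $30,000.00 + $27,900.00 + $44,735.00 + $26,265.00 + $1,979.88 = $130,879.88
$130,879.88 is under the $155,500 cap.

$130,879.88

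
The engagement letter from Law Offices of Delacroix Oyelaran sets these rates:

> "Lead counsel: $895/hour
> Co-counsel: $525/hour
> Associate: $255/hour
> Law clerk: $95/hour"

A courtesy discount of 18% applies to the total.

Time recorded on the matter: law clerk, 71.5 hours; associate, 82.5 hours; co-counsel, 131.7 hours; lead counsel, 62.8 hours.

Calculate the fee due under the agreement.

Lead counsel: 62.8 × $895 = $56,206.00
Co-counsel: 131.7 × $525 = $69,142.50
Associate: 82.5 × $255 = $21,037.50
Law clerk: 71.5 × $95 = $6,792.50
Subtotal: $153,178.50
Less 18% discount: −$27,572.13
Total: $153,178.50 − $27,572.13 = $125,606.37

$125,606.37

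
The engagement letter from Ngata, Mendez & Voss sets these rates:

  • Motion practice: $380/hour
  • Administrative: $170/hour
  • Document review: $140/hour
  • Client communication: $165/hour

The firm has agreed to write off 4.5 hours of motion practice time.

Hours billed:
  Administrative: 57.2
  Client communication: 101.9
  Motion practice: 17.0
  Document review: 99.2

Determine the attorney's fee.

$45,175.50

Motion practice: 17.0 × $380 = $6,460.00
Administrative: 57.2 × $170 = $9,724.00
Document review: 99.2 × $140 = $13,888.00
Client communication: 101.9 × $165 = $16,813.50
Subtotal: $46,885.50
Write-off: 4.5 × $380 = $1,710.00
Total: $46,885.50 − $1,710.00 = $45,175.50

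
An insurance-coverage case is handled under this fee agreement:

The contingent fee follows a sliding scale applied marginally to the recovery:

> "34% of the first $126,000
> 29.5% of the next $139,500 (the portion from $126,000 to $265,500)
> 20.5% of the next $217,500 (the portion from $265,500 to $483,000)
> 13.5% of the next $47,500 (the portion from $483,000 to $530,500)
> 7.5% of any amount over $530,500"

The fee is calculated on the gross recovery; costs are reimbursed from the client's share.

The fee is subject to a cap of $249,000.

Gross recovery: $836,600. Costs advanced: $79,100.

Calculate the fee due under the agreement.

$157,950.00

Fee base is the gross recovery, $836,600; costs are reimbursed separately.
First $126,000 at 34% = $42,840.00
Next $139,500 at 29.5% = $41,152.50
Next $217,500 at 20.5% = $44,587.50
Next $47,500 at 13.5% = $6,412.50
Remaining $306,100 at 7.5% = $22,957.50
Fee: $42,840.00 + $41,152.50 + $44,587.50 + $6,412.50 + $22,957.50 = $157,950.00
$157,950.00 is under the $249,000 cap.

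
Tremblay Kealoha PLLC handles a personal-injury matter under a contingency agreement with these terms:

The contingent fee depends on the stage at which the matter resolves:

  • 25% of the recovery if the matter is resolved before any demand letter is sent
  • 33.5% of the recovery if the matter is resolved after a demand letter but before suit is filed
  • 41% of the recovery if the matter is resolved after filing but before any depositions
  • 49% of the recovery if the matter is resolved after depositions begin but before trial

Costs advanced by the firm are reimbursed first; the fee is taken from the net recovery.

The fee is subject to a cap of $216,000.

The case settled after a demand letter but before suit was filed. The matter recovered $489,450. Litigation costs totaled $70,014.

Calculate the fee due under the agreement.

Fee base (net of costs): $489,450 − $70,014 = $419,436
The matter settled after a demand letter but before suit was filed, so the 33.5% rate applies.
$419,436 × 33.5% = $140,511.06
$140,511.06 is under the $216,000 cap.

$140,511.06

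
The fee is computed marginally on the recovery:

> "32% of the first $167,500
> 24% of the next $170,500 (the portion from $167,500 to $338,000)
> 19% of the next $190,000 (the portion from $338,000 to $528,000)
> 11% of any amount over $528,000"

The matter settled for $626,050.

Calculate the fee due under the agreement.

$141,405.50

First $167,500 at 32% = $53,600.00
Next $170,500 at 24% = $40,920.00
Next $190,000 at 19% = $36,100.00
Remaining $98,050 at 11% = $10,785.50
Fee: $53,600.00 + $40,920.00 + $36,100.00 + $10,785.50 = $141,405.50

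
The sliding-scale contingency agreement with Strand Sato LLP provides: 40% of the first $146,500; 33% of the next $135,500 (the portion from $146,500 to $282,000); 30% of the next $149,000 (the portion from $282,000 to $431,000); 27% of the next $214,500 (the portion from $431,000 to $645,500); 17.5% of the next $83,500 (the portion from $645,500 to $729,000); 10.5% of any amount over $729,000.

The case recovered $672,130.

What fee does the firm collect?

$210,590.25

First $146,500 at 40% = $58,600.00
Next $135,500 at 33% = $44,715.00
Next $149,000 at 30% = $44,700.00
Next $214,500 at 27% = $57,915.00
Remaining $26,630 at 17.5% = $4,660.25
Fee: $58,600.00 + $44,715.00 + $44,700.00 + $57,915.00 + $4,660.25 = $210,590.25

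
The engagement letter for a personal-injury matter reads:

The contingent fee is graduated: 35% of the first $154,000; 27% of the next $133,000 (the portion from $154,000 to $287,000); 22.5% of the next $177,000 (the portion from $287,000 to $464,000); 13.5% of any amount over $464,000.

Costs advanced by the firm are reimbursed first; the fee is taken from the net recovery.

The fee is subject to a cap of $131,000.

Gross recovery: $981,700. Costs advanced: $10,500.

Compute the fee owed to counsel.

Fee base (net of costs): $981,700 − $10,500 = $971,200
First $154,000 at 35% = $53,900.00
Next $133,000 at 27% = $35,910.00
Next $177,000 at 22.5% = $39,825.00
Remaining $507,200 at 13.5% = $68,472.00
Fee: $53,900.00 + $35,910.00 + $39,825.00 + $68,472.00 = $198,107.00
$198,107.00 exceeds the $131,000 cap, so the fee is capped at $131,000.00.

$131,000.00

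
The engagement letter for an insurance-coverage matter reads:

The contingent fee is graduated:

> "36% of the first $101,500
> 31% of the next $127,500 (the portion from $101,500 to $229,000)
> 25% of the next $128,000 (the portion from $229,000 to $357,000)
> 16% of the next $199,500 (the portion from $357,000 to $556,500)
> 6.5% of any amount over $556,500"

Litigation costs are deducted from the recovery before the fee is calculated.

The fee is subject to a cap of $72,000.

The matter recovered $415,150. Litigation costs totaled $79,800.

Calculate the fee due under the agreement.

Fee base (net of costs): $415,150 − $79,800 = $335,350
First $101,500 at 36% = $36,540.00
Next $127,500 at 31% = $39,525.00
Remaining $106,350 at 25% = $26,587.50
Fee: $36,540.00 + $39,525.00 + $26,587.50 = $102,652.50
$102,652.50 exceeds the $72,000 cap, so the fee is capped at $72,000.00.

$72,000.00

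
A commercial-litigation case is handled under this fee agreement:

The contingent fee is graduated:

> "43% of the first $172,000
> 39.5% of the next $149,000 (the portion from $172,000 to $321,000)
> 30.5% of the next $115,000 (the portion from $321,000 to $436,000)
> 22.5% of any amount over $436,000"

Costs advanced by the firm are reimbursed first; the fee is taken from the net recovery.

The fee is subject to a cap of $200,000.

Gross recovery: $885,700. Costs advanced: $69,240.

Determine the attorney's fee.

$200,000.00

Fee base (net of costs): $885,700 − $69,240 = $816,460
First $172,000 at 43% = $73,960.00
Next $149,000 at 39.5% = $58,855.00
Next $115,000 at 30.5% = $35,075.00
Remaining $380,460 at 22.5% = $85,603.50
Fee: $73,960.00 + $58,855.00 + $35,075.00 + $85,603.50 = $253,493.50
$253,493.50 exceeds the $200,000 cap, so the fee is capped at $200,000.00.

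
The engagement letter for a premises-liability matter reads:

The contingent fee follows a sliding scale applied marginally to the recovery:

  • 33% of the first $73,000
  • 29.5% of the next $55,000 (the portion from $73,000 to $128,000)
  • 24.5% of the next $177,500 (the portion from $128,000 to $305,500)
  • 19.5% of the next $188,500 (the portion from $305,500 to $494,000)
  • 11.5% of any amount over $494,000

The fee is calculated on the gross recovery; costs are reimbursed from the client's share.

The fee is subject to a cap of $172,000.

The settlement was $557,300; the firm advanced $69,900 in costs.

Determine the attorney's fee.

Fee base is the gross recovery, $557,300; costs are reimbursed separately.
First $73,000 at 33% = $24,090.00
Next $55,000 at 29.5% = $16,225.00
Next $177,500 at 24.5% = $43,487.50
Next $188,500 at 19.5% = $36,757.50
Remaining $63,300 at 11.5% = $7,279.50
Fee: $24,090.00 + $16,225.00 + $43,487.50 + $36,757.50 + $7,279.50 = $127,839.50
$127,839.50 is under the $172,000 cap.

$127,839.50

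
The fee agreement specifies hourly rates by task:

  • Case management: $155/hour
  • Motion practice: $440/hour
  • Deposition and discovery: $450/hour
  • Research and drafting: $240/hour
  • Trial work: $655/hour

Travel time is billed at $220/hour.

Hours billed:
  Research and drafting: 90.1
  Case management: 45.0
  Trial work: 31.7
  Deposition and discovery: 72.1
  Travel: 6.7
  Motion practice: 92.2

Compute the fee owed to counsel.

$123,849.50

Case management: 45.0 × $155 = $6,975.00
Motion practice: 92.2 × $440 = $40,568.00
Deposition and discovery: 72.1 × $450 = $32,445.00
Research and drafting: 90.1 × $240 = $21,624.00
Trial work: 31.7 × $655 = $20,763.50
Subtotal: $6,975.00 + $40,568.00 + $32,445.00 + $21,624.00 + $20,763.50 = $122,375.50
Travel: 6.7 × $220 = $1,474.00
Total: $122,375.50 + $1,474.00 = $123,849.50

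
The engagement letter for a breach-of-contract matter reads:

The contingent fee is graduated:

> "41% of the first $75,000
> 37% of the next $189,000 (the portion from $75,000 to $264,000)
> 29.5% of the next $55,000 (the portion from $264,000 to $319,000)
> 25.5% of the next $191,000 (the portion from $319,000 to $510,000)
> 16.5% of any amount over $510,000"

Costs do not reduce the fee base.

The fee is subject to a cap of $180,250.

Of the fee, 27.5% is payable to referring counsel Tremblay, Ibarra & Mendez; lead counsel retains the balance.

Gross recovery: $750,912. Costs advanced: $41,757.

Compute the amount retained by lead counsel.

Fee base is the gross recovery, $750,912; costs are reimbursed separately.
First $75,000 at 41% = $30,750.00
Next $189,000 at 37% = $69,930.00
Next $55,000 at 29.5% = $16,225.00
Next $191,000 at 25.5% = $48,705.00
Remaining $240,912 at 16.5% = $39,750.48
Fee: $30,750.00 + $69,930.00 + $16,225.00 + $48,705.00 + $39,750.48 = $205,360.48
$205,360.48 exceeds the $180,250 cap, so the fee is capped at $180,250.00.
Referral share: 27.5% of $180,250.00 = $49,568.75; lead counsel retains $180,250.00 − $49,568.75 = $130,681.25.

$130,681.25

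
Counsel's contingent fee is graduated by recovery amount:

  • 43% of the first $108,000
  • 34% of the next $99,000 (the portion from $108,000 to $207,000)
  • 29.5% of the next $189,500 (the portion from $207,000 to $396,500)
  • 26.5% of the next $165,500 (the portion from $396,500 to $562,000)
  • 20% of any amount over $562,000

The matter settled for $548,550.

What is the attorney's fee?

$176,295.75

First $108,000 at 43% = $46,440.00
Next $99,000 at 34% = $33,660.00
Next $189,500 at 29.5% = $55,902.50
Remaining $152,050 at 26.5% = $40,293.25
Fee: $46,440.00 + $33,660.00 + $55,902.50 + $40,293.25 = $176,295.75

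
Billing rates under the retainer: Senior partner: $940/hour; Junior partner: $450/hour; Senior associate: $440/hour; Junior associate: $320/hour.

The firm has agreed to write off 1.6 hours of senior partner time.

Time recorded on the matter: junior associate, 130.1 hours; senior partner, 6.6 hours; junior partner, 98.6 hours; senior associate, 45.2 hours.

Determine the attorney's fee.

Senior partner: 6.6 × $940 = $6,204.00
Junior partner: 98.6 × $450 = $44,370.00
Senior associate: 45.2 × $440 = $19,888.00
Junior associate: 130.1 × $320 = $41,632.00
Subtotal: $112,094.00
Write-off: 1.6 × $940 = $1,504.00
Total: $112,094.00 − $1,504.00 = $110,590.00

$110,590.00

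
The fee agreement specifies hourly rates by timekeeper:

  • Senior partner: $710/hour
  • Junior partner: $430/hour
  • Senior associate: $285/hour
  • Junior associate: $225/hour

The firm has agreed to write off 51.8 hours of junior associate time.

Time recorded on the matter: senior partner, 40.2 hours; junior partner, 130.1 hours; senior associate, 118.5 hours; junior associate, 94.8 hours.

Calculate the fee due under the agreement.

Senior partner: 40.2 × $710 = $28,542.00
Junior partner: 130.1 × $430 = $55,943.00
Senior associate: 118.5 × $285 = $33,772.50
Junior associate: 94.8 × $225 = $21,330.00
Subtotal: $139,587.50
Write-off: 51.8 × $225 = $11,655.00
Total: $139,587.50 − $11,655.00 = $127,932.50

$127,932.50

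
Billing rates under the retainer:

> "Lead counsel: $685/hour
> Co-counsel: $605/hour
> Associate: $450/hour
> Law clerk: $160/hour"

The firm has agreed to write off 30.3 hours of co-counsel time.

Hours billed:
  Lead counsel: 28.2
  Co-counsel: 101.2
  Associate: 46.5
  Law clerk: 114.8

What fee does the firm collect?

Lead counsel: 28.2 × $685 = $19,317.00
Co-counsel: 101.2 × $605 = $61,226.00
Associate: 46.5 × $450 = $20,925.00
Law clerk: 114.8 × $160 = $18,368.00
Subtotal: $119,836.00
Write-off: 30.3 × $605 = $18,331.50
Total: $119,836.00 − $18,331.50 = $101,504.50

$101,504.50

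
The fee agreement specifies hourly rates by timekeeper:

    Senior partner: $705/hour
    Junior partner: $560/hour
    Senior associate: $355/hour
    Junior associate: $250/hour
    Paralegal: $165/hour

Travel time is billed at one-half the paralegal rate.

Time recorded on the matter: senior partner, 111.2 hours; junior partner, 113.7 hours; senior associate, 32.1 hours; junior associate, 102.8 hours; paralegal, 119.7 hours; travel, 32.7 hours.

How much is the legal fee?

Senior partner: 111.2 × $705 = $78,396.00
Junior partner: 113.7 × $560 = $63,672.00
Senior associate: 32.1 × $355 = $11,395.50
Junior associate: 102.8 × $250 = $25,700.00
Paralegal: 119.7 × $165 = $19,750.50
Subtotal: $78,396.00 + $63,672.00 + $11,395.50 + $25,700.00 + $19,750.50 = $198,914.00
Travel: 32.7 × ($165 ÷ 2) = 32.7 × $82.50 = $2,697.75
Total: $198,914.00 + $2,697.75 = $201,611.75

$201,611.75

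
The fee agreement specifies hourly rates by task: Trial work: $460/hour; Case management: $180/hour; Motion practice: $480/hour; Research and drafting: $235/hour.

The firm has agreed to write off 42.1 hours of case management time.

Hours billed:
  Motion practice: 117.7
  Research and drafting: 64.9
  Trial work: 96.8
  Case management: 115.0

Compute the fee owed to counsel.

$129,397.50

Trial work: 96.8 × $460 = $44,528.00
Case management: 115.0 × $180 = $20,700.00
Motion practice: 117.7 × $480 = $56,496.00
Research and drafting: 64.9 × $235 = $15,251.50
Subtotal: $136,975.50
Write-off: 42.1 × $180 = $7,578.00
Total: $136,975.50 − $7,578.00 = $129,397.50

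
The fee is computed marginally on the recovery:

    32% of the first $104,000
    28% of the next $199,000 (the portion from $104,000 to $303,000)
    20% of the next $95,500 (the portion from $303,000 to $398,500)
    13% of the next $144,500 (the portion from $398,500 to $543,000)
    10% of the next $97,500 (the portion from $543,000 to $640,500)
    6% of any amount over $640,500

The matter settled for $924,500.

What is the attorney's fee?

$153,675.00

First $104,000 at 32% = $33,280.00
Next $199,000 at 28% = $55,720.00
Next $95,500 at 20% = $19,100.00
Next $144,500 at 13% = $18,785.00
Next $97,500 at 10% = $9,750.00
Remaining $284,000 at 6% = $17,040.00
Fee: $33,280.00 + $55,720.00 + $19,100.00 + $18,785.00 + $9,750.00 + $17,040.00 = $153,675.00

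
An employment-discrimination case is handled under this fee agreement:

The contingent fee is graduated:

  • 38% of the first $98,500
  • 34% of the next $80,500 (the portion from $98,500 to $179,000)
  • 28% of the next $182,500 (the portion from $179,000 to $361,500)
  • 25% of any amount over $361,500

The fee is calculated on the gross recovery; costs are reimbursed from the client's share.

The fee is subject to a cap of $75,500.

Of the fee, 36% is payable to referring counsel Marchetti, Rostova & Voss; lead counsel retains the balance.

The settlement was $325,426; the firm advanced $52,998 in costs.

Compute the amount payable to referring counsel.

$27,180.00

Fee base is the gross recovery, $325,426; costs are reimbursed separately.
First $98,500 at 38% = $37,430.00
Next $80,500 at 34% = $27,370.00
Remaining $146,426 at 28% = $40,999.28
Fee: $37,430.00 + $27,370.00 + $40,999.28 = $105,799.28
$105,799.28 exceeds the $75,500 cap, so the fee is capped at $75,500.00.
Referral share: 36% of $75,500.00 = $27,180.00; lead counsel retains $75,500.00 − $27,180.00 = $48,320.00.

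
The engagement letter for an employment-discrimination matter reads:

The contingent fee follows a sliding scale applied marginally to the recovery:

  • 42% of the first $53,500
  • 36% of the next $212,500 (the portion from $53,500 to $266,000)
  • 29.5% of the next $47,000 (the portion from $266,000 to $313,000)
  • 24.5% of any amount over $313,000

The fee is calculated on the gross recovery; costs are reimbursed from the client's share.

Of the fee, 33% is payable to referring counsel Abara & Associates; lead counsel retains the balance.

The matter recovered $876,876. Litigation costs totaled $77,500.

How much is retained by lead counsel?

$168,159.70

Fee base is the gross recovery, $876,876; costs are reimbursed separately.
First $53,500 at 42% = $22,470.00
Next $212,500 at 36% = $76,500.00
Next $47,000 at 29.5% = $13,865.00
Remaining $563,876 at 24.5% = $138,149.62
Fee: $22,470.00 + $76,500.00 + $13,865.00 + $138,149.62 = $250,984.62
Referral share: 33% of $250,984.62 = $82,824.92; lead counsel retains $250,984.62 − $82,824.92 = $168,159.70.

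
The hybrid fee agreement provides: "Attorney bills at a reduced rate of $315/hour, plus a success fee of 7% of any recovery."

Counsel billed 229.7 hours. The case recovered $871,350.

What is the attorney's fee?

Hourly: 229.7 × $315 = $72,355.50
Success fee: 7% of $871,350 = $60,994.50
Total: $72,355.50 + $60,994.50 = $133,350.00

$133,350.00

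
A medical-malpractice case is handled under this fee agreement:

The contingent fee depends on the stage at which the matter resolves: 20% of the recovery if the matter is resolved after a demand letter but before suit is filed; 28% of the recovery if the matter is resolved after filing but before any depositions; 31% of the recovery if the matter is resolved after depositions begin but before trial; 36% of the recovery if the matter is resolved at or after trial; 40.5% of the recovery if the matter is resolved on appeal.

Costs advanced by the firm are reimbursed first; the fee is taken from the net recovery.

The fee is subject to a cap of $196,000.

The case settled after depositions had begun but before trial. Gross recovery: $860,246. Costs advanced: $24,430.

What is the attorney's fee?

Fee base (net of costs): $860,246 − $24,430 = $835,816
The matter settled after depositions had begun but before trial, so the 31% rate applies.
$835,816 × 31% = $259,102.96
$259,102.96 exceeds the $196,000 cap, so the fee is capped at $196,000.00.

$196,000.00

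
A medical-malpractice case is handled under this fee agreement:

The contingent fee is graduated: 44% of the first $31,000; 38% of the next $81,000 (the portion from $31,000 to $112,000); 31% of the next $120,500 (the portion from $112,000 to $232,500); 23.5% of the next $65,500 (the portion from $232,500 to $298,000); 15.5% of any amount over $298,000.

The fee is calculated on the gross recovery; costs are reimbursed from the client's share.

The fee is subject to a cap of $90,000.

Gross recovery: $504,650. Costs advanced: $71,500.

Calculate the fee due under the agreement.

$90,000.00

Fee base is the gross recovery, $504,650; costs are reimbursed separately.
First $31,000 at 44% = $13,640.00
Next $81,000 at 38% = $30,780.00
Next $120,500 at 31% = $37,355.00
Next $65,500 at 23.5% = $15,392.50
Remaining $206,650 at 15.5% = $32,030.75
Fee: $13,640.00 + $30,780.00 + $37,355.00 + $15,392.50 + $32,030.75 = $129,198.25
$129,198.25 exceeds the $90,000 cap, so the fee is capped at $90,000.00.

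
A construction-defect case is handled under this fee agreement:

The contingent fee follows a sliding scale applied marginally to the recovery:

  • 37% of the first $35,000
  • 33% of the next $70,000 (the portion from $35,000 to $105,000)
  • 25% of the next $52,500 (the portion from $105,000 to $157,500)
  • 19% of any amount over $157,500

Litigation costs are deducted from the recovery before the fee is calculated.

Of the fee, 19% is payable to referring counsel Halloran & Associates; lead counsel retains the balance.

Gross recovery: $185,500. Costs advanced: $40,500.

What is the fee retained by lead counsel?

Fee base (net of costs): $185,500 − $40,500 = $145,000
First $35,000 at 37% = $12,950.00
Next $70,000 at 33% = $23,100.00
Remaining $40,000 at 25% = $10,000.00
Fee: $12,950.00 + $23,100.00 + $10,000.00 = $46,050.00
Referral share: 19% of $46,050.00 = $8,749.50; lead counsel retains $46,050.00 − $8,749.50 = $37,300.50.

$37,300.50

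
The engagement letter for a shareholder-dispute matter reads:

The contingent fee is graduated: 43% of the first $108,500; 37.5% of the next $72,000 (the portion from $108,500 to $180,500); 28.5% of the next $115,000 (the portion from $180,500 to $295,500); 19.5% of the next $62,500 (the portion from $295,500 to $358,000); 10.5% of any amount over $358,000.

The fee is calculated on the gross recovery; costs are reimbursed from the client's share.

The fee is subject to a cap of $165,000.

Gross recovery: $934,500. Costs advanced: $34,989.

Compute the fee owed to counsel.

$165,000.00

Fee base is the gross recovery, $934,500; costs are reimbursed separately.
First $108,500 at 43% = $46,655.00
Next $72,000 at 37.5% = $27,000.00
Next $115,000 at 28.5% = $32,775.00
Next $62,500 at 19.5% = $12,187.50
Remaining $576,500 at 10.5% = $60,532.50
Fee: $46,655.00 + $27,000.00 + $32,775.00 + $12,187.50 + $60,532.50 = $179,150.00
$179,150.00 exceeds the $165,000 cap, so the fee is capped at $165,000.00.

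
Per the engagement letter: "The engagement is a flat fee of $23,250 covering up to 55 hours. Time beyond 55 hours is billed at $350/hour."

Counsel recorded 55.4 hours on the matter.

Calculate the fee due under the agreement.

$23,390.00

Flat fee: $23,250.00
Excess hours: 55.4 − 55 = 0.4
Overrun: 0.4 × $350 = $140.00
Total: $23,250.00 + $140.00 = $23,390.00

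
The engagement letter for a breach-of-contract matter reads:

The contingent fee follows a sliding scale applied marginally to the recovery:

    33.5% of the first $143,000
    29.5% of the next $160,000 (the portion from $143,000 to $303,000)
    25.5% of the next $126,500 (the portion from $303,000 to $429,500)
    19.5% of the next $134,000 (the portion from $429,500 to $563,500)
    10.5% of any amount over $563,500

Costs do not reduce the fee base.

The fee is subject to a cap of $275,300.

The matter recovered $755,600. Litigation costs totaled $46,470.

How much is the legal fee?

Fee base is the gross recovery, $755,600; costs are reimbursed separately.
First $143,000 at 33.5% = $47,905.00
Next $160,000 at 29.5% = $47,200.00
Next $126,500 at 25.5% = $32,257.50
Next $134,000 at 19.5% = $26,130.00
Remaining $192,100 at 10.5% = $20,170.50
Fee: $47,905.00 + $47,200.00 + $32,257.50 + $26,130.00 + $20,170.50 = $173,663.00
$173,663.00 is under the $275,300 cap.

$173,663.00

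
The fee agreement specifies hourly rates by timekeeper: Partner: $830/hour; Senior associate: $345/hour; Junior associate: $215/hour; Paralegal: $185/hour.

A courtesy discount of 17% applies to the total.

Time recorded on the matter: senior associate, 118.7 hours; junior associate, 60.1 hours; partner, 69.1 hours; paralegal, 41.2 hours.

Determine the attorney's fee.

$98,643.84

Partner: 69.1 × $830 = $57,353.00
Senior associate: 118.7 × $345 = $40,951.50
Junior associate: 60.1 × $215 = $12,921.50
Paralegal: 41.2 × $185 = $7,622.00
Subtotal: $118,848.00
Less 17% discount: −$20,204.16
Total: $118,848.00 − $20,204.16 = $98,643.84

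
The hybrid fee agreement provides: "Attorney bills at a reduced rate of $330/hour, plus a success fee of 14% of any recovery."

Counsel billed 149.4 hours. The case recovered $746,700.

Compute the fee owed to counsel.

$153,840.00

Hourly: 149.4 × $330 = $49,302.00
Success fee: 14% of $746,700 = $104,538.00
Total: $49,302.00 + $104,538.00 = $153,840.00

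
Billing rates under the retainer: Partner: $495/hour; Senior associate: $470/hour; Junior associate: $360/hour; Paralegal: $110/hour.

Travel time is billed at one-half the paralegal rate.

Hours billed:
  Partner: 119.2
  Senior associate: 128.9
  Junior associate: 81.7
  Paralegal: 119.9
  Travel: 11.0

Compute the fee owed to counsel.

$162,793.00

Partner: 119.2 × $495 = $59,004.00
Senior associate: 128.9 × $470 = $60,583.00
Junior associate: 81.7 × $360 = $29,412.00
Paralegal: 119.9 × $110 = $13,189.00
Subtotal: $59,004.00 + $60,583.00 + $29,412.00 + $13,189.00 = $162,188.00
Travel: 11.0 × ($110 ÷ 2) = 11.0 × $55.00 = $605.00
Total: $162,188.00 + $605.00 = $162,793.00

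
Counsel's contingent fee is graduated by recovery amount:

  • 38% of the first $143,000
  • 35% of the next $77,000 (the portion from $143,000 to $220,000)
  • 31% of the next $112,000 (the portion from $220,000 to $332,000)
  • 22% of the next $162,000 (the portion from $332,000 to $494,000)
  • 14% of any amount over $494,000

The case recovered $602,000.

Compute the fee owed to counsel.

First $143,000 at 38% = $54,340.00
Next $77,000 at 35% = $26,950.00
Next $112,000 at 31% = $34,720.00
Next $162,000 at 22% = $35,640.00
Remaining $108,000 at 14% = $15,120.00
Fee: $54,340.00 + $26,950.00 + $34,720.00 + $35,640.00 + $15,120.00 = $166,770.00

$166,770.00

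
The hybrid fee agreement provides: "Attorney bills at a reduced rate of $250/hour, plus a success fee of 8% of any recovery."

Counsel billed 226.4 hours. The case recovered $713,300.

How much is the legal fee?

$113,664.00

Hourly: 226.4 × $250 = $56,600.00
Success fee: 8% of $713,300 = $57,064.00
Total: $56,600.00 + $57,064.00 = $113,664.00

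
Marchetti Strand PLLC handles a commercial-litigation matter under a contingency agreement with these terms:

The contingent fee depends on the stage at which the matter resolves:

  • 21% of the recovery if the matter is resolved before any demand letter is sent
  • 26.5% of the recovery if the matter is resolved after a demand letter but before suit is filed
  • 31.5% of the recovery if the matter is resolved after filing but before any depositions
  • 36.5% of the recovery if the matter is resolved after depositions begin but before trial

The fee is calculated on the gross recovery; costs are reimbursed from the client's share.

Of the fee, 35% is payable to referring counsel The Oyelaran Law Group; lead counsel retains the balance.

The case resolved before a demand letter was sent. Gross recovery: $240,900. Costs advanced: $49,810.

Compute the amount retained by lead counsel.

$32,882.85

Fee base is the gross recovery, $240,900; costs are reimbursed separately.
The matter resolved before a demand letter was sent, so the 21% rate applies.
$240,900 × 21% = $50,589.00
Referral share: 35% of $50,589.00 = $17,706.15; lead counsel retains $50,589.00 − $17,706.15 = $32,882.85.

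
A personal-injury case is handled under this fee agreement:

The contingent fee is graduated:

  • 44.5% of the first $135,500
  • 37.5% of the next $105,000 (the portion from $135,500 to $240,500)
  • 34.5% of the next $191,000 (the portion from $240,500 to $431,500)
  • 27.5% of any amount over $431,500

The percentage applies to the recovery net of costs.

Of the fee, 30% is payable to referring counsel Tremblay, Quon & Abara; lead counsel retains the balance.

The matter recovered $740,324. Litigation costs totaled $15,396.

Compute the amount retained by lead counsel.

Fee base (net of costs): $740,324 − $15,396 = $724,928
First $135,500 at 44.5% = $60,297.50
Next $105,000 at 37.5% = $39,375.00
Next $191,000 at 34.5% = $65,895.00
Remaining $293,428 at 27.5% = $80,692.70
Fee: $60,297.50 + $39,375.00 + $65,895.00 + $80,692.70 = $246,260.20
Referral share: 30% of $246,260.20 = $73,878.06; lead counsel retains $246,260.20 − $73,878.06 = $172,382.14.

$172,382.14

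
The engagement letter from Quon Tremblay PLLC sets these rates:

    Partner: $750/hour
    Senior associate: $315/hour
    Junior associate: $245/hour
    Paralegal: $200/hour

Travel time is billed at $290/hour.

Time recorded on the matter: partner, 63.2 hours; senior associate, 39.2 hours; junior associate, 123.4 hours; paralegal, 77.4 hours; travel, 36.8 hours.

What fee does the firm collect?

$116,133.00

Partner: 63.2 × $750 = $47,400.00
Senior associate: 39.2 × $315 = $12,348.00
Junior associate: 123.4 × $245 = $30,233.00
Paralegal: 77.4 × $200 = $15,480.00
Subtotal: $47,400.00 + $12,348.00 + $30,233.00 + $15,480.00 = $105,461.00
Travel: 36.8 × $290 = $10,672.00
Total: $105,461.00 + $10,672.00 = $116,133.00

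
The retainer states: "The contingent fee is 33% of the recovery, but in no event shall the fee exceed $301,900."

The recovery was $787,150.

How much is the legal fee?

$259,759.50

33% of $787,150 = $259,759.50
That is under the $301,900 cap.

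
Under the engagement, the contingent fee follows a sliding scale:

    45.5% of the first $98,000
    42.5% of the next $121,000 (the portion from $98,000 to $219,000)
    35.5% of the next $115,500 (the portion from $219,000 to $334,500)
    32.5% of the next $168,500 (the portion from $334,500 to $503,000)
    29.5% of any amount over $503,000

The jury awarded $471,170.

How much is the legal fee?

First $98,000 at 45.5% = $44,590.00
Next $121,000 at 42.5% = $51,425.00
Next $115,500 at 35.5% = $41,002.50
Remaining $136,670 at 32.5% = $44,417.75
Fee: $44,590.00 + $51,425.00 + $41,002.50 + $44,417.75 = $181,435.25

$181,435.25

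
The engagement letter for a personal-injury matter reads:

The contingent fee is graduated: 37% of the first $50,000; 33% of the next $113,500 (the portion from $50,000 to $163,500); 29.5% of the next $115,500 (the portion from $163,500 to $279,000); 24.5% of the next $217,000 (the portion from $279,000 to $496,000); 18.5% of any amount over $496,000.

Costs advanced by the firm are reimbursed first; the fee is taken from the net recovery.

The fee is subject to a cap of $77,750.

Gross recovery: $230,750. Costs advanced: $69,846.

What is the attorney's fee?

$55,098.32

Fee base (net of costs): $230,750 − $69,846 = $160,904
First $50,000 at 37% = $18,500.00
Remaining $110,904 at 33% = $36,598.32
Fee: $18,500.00 + $36,598.32 = $55,098.32
$55,098.32 is under the $77,750 cap.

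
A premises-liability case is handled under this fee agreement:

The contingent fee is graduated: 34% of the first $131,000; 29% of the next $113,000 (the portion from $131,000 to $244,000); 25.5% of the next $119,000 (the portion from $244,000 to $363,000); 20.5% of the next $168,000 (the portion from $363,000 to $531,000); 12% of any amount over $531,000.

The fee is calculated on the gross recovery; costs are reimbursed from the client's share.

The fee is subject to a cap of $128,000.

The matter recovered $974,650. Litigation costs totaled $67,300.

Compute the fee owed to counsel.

Fee base is the gross recovery, $974,650; costs are reimbursed separately.
First $131,000 at 34% = $44,540.00
Next $113,000 at 29% = $32,770.00
Next $119,000 at 25.5% = $30,345.00
Next $168,000 at 20.5% = $34,440.00
Remaining $443,650 at 12% = $53,238.00
Fee: $44,540.00 + $32,770.00 + $30,345.00 + $34,440.00 + $53,238.00 = $195,333.00
$195,333.00 exceeds the $128,000 cap, so the fee is capped at $128,000.00.

$128,000.00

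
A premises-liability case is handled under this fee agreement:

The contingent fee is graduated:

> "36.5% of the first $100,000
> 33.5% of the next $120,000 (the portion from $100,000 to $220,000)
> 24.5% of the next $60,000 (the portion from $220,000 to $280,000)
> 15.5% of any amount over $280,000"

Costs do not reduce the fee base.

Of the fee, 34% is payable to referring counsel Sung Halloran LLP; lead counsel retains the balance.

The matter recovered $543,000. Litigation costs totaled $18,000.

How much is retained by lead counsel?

Fee base is the gross recovery, $543,000; costs are reimbursed separately.
First $100,000 at 36.5% = $36,500.00
Next $120,000 at 33.5% = $40,200.00
Next $60,000 at 24.5% = $14,700.00
Remaining $263,000 at 15.5% = $40,765.00
Fee: $36,500.00 + $40,200.00 + $14,700.00 + $40,765.00 = $132,165.00
Referral share: 34% of $132,165.00 = $44,936.10; lead counsel retains $132,165.00 − $44,936.10 = $87,228.90.

$87,228.90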